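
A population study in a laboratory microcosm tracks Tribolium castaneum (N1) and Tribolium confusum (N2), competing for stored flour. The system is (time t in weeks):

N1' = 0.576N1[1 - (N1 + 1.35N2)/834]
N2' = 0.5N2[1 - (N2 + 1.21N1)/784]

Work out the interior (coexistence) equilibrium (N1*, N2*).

Setting both brackets to zero gives the nullclines N1 + 1.35N2 = 834 and 1.21N1 + N2 = 784.
Substituting N2 = 784 - 1.21N1 into the first: N1(1 - 1.35·1.21) = 834 - 1.35·784.
So N1* = -224/-0.633 = 354, and then N2* = 784 - 1.21·354 = 355.

N1* ≈ 354, N2* ≈ 355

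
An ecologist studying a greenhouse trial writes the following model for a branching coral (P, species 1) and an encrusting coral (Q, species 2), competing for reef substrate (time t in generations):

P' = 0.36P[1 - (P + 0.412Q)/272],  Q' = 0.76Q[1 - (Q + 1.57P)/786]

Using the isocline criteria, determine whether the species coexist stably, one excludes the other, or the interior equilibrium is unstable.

Compare the nullcline intercepts: K1/α12 = 272/0.412 = 660 < K2 = 786; K2/α21 = 786/1.57 = 501 > K1 = 272.
Since the inequalities point opposite ways, species 2 can invade but species 1 cannot.

species 2 excludes species 1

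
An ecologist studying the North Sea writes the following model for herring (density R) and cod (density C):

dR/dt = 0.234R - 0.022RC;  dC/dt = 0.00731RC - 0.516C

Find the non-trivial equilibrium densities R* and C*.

Set dC/dt = 0 with C > 0: 0.00731R - 0.516 = 0, so R* = 0.516/0.00731 = 70.6.
Set dR/dt = 0 with R > 0: 0.234 - 0.022C = 0, so C* = 0.234/0.022 = 10.6.

R* ≈ 70.6, C* ≈ 10.6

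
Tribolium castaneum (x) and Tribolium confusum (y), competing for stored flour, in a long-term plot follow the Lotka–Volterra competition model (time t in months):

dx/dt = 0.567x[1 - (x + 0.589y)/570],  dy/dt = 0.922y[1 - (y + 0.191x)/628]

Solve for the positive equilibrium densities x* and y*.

Setting both brackets to zero gives the nullclines x + 0.589y = 570 and 0.191x + y = 628.
Substituting y = 628 - 0.191x into the first: x(1 - 0.589·0.191) = 570 - 0.589·628.
So x* = 200/0.888 = 225, and then y* = 628 - 0.191·225 = 585.

x* ≈ 225, y* ≈ 585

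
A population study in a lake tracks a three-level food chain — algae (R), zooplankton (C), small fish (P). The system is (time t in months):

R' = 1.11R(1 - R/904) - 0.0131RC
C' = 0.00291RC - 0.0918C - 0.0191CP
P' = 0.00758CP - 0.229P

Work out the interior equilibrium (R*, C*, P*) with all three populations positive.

From dP/dt = 0: 0.00758C* = 0.229, so C* = 30.2.
From dR/dt = 0: 1.11(1 - R*/904) = 0.0131·30.2, giving R* = 904·(1 - 0.357) = 582.
From dC/dt = 0: 0.00291·582 - 0.0918 = 0.0191P*, so P* = 1.6/0.0191 = 83.8.

R* ≈ 582, C* ≈ 30.2, P* ≈ 83.8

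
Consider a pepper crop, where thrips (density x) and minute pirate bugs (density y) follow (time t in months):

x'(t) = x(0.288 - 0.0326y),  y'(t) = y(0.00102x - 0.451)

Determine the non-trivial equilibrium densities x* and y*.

Set dy/dt = 0 with y > 0: 0.00102x - 0.451 = 0, so x* = 0.451/0.00102 = 442.
Set dx/dt = 0 with x > 0: 0.288 - 0.0326y = 0, so y* = 0.288/0.0326 = 8.83.

x* ≈ 442, y* ≈ 8.83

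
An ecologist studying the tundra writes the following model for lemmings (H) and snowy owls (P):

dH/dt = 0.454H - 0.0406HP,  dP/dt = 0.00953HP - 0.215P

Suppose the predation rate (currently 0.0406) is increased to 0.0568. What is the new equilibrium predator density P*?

At the interior fixed point, setting dH/dt = 0 with H > 0 fixes P* = (prey growth rate)/(HP coefficient) — independent of the other coefficients.
With the change, P* = 0.454/0.0568 = 7.99; it falls from 11.2.

P* ≈ 7.99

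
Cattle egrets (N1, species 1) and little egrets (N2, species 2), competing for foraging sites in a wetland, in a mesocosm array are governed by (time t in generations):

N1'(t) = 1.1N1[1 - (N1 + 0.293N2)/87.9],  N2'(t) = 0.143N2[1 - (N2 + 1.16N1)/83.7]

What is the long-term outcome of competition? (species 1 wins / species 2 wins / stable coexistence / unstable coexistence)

species 1 excludes species 2

Compare the nullcline intercepts: K1/α12 = 87.9/0.293 = 300 > K2 = 83.7; K2/α21 = 83.7/1.16 = 72.2 < K1 = 87.9.
Since the inequalities point opposite ways, species 1 can invade but species 2 cannot.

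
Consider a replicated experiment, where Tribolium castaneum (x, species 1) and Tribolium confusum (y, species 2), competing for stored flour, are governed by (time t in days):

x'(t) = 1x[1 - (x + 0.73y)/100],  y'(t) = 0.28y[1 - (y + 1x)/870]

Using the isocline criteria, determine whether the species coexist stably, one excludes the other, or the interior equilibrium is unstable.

Compare the nullcline intercepts: K1/α12 = 100/0.73 = 137 < K2 = 870; K2/α21 = 870/1 = 870 > K1 = 100.
Since the inequalities point opposite ways, species 2 can invade but species 1 cannot.

species 2 excludes species 1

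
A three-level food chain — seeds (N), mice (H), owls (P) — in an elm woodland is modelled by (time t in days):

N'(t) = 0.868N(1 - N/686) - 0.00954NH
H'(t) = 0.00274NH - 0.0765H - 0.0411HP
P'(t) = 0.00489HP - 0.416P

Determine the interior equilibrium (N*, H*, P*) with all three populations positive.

From dP/dt = 0: 0.00489H* = 0.416, so H* = 85.1.
From dN/dt = 0: 0.868(1 - N*/686) = 0.00954·85.1, giving N* = 686·(1 - 0.935) = 44.6.
From dH/dt = 0: 0.00274·44.6 - 0.0765 = 0.0411P*, so P* = 0.0457/0.0411 = 1.11.

N* ≈ 44.6, H* ≈ 85.1, P* ≈ 1.11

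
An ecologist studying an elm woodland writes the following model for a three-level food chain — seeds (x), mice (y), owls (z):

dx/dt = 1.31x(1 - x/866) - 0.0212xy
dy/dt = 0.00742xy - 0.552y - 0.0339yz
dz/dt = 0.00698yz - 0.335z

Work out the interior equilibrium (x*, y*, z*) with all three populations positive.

From dz/dt = 0: 0.00698y* = 0.335, so y* = 48.
From dx/dt = 0: 1.31(1 - x*/866) = 0.0212·48, giving x* = 866·(1 - 0.777) = 193.
From dy/dt = 0: 0.00742·193 - 0.552 = 0.0339z*, so z* = 0.883/0.0339 = 26.

x* ≈ 193, y* ≈ 48, z* ≈ 26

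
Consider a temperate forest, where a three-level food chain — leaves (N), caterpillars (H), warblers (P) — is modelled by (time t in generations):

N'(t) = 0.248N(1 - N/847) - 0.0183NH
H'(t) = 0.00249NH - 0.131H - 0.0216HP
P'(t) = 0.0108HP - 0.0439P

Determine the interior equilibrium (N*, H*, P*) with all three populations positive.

N* ≈ 593, H* ≈ 4.06, P* ≈ 62.3

From dP/dt = 0: 0.0108H* = 0.0439, so H* = 4.06.
From dN/dt = 0: 0.248(1 - N*/847) = 0.0183·4.06, giving N* = 847·(1 - 0.3) = 593.
From dH/dt = 0: 0.00249·593 - 0.131 = 0.0216P*, so P* = 1.35/0.0216 = 62.3.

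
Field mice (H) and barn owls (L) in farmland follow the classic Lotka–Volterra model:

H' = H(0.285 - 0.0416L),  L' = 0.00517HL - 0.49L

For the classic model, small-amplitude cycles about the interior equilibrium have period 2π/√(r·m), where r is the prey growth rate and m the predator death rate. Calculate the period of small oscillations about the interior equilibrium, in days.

T ≈ 16.8 days

Here r = 0.285 and m = 0.49, so r·m = 0.14.
ω = √0.14 = 0.374 per day, hence T = 2π/ω ≈ 16.8 days.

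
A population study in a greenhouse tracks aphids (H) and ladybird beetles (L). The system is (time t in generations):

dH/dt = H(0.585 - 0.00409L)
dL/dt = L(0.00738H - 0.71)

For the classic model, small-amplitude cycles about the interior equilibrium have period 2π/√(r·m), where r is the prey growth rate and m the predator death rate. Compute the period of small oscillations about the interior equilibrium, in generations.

T ≈ 9.75 generations

Here r = 0.585 and m = 0.71, so r·m = 0.415.
ω = √0.415 = 0.644 per generation, hence T = 2π/ω ≈ 9.75 generations.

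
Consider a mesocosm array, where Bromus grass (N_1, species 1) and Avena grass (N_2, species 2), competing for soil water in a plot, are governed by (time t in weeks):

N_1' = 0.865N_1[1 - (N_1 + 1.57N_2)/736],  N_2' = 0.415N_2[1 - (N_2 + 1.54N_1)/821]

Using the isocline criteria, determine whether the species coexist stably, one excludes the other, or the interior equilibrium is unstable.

unstable coexistence (outcome depends on initial conditions)

Compare the nullcline intercepts: K1/α12 = 736/1.57 = 469 < K2 = 821; K2/α21 = 821/1.54 = 533 < K1 = 736.
Since both are reversed, neither can invade when rare; the interior point is a saddle.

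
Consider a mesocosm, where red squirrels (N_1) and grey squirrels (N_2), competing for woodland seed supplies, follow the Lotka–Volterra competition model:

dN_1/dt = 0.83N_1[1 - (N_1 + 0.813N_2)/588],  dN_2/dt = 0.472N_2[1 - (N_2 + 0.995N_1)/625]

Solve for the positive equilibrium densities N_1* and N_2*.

N_1* ≈ 418, N_2* ≈ 209

Setting both brackets to zero gives the nullclines N_1 + 0.813N_2 = 588 and 0.995N_1 + N_2 = 625.
Substituting N_2 = 625 - 0.995N_1 into the first: N_1(1 - 0.813·0.995) = 588 - 0.813·625.
So N_1* = 79.9/0.191 = 418, and then N_2* = 625 - 0.995·418 = 209.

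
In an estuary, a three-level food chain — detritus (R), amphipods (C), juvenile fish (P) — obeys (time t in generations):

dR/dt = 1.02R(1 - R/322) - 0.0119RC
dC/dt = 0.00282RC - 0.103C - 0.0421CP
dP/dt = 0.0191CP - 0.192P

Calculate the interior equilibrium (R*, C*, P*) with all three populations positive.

From dP/dt = 0: 0.0191C* = 0.192, so C* = 10.1.
From dR/dt = 0: 1.02(1 - R*/322) = 0.0119·10.1, giving R* = 322·(1 - 0.117) = 284.
From dC/dt = 0: 0.00282·284 - 0.103 = 0.0421P*, so P* = 0.699/0.0421 = 16.6.

R* ≈ 284, C* ≈ 10.1, P* ≈ 16.6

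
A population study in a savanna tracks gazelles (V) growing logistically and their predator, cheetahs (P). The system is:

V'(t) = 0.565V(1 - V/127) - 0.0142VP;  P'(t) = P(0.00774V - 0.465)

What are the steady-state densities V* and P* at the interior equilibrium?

V* ≈ 60.1, P* ≈ 21

From dP/dt = 0 with P > 0: 0.00774V* = 0.465, so V* = 60.1.
Substitute into dV/dt = 0: 0.565(1 - 60.1/127) = 0.0142P*.
The bracket is 0.527, giving P* = 0.298/0.0142 = 21.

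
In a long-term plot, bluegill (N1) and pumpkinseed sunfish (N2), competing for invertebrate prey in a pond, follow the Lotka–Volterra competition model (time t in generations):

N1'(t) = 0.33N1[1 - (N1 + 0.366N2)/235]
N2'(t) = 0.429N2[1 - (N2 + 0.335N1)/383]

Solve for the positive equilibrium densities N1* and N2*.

N1* ≈ 108, N2* ≈ 347

Setting both brackets to zero gives the nullclines N1 + 0.366N2 = 235 and 0.335N1 + N2 = 383.
Substituting N2 = 383 - 0.335N1 into the first: N1(1 - 0.366·0.335) = 235 - 0.366·383.
So N1* = 94.8/0.877 = 108, and then N2* = 383 - 0.335·108 = 347.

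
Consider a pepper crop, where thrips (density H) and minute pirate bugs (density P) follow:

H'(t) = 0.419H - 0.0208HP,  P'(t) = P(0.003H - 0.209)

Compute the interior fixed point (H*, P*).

Set dP/dt = 0 with P > 0: 0.003H - 0.209 = 0, so H* = 0.209/0.003 = 69.7.
Set dH/dt = 0 with H > 0: 0.419 - 0.0208P = 0, so P* = 0.419/0.0208 = 20.1.

H* ≈ 69.7, P* ≈ 20.1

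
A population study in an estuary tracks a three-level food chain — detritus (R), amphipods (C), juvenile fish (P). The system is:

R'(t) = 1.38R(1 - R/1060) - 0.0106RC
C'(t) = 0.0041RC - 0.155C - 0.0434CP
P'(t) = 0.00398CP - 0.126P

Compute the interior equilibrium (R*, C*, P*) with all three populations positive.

From dP/dt = 0: 0.00398C* = 0.126, so C* = 31.7.
From dR/dt = 0: 1.38(1 - R*/1060) = 0.0106·31.7, giving R* = 1060·(1 - 0.243) = 802.
From dC/dt = 0: 0.0041·802 - 0.155 = 0.0434P*, so P* = 3.13/0.0434 = 72.2.

R* ≈ 802, C* ≈ 31.7, P* ≈ 72.2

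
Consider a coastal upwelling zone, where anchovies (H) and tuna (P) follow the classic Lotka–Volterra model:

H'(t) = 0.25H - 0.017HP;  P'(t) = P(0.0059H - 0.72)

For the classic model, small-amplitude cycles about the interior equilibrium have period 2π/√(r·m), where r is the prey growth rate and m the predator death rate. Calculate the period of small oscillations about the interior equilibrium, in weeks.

T ≈ 14.8 weeks

Here r = 0.25 and m = 0.72, so r·m = 0.18.
ω = √0.18 = 0.424 per week, hence T = 2π/ω ≈ 14.8 weeks.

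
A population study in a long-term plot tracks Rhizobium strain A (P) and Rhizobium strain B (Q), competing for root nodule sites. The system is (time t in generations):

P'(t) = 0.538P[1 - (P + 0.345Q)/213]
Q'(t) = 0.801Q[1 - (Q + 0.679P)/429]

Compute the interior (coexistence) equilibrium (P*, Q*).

Setting both brackets to zero gives the nullclines P + 0.345Q = 213 and 0.679P + Q = 429.
Substituting Q = 429 - 0.679P into the first: P(1 - 0.345·0.679) = 213 - 0.345·429.
So P* = 65/0.766 = 84.9, and then Q* = 429 - 0.679·84.9 = 371.

P* ≈ 84.9, Q* ≈ 371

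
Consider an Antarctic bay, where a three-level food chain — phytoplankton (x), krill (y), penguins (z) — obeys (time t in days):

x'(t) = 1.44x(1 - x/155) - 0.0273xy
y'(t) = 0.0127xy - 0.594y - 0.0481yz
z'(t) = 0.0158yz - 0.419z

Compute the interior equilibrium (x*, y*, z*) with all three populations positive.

From dz/dt = 0: 0.0158y* = 0.419, so y* = 26.5.
From dx/dt = 0: 1.44(1 - x*/155) = 0.0273·26.5, giving x* = 155·(1 - 0.503) = 77.1.
From dy/dt = 0: 0.0127·77.1 - 0.594 = 0.0481z*, so z* = 0.385/0.0481 = 8.

x* ≈ 77.1, y* ≈ 26.5, z* ≈ 8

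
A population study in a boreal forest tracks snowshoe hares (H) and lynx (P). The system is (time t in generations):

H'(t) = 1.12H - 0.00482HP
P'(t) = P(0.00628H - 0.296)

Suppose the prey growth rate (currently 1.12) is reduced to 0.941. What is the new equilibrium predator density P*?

P* ≈ 195

At the interior fixed point, setting dH/dt = 0 with H > 0 fixes P* = (prey growth rate)/(HP coefficient) — independent of the other coefficients.
With the change, P* = 0.941/0.00482 = 195; it falls from 232.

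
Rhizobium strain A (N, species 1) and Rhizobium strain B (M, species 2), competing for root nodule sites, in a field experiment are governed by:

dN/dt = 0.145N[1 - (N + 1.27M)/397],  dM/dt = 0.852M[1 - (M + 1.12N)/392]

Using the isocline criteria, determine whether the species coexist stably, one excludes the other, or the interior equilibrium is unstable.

unstable coexistence (outcome depends on initial conditions)

Compare the nullcline intercepts: K1/α12 = 397/1.27 = 313 < K2 = 392; K2/α21 = 392/1.12 = 350 < K1 = 397.
Since both are reversed, neither can invade when rare; the interior point is a saddle.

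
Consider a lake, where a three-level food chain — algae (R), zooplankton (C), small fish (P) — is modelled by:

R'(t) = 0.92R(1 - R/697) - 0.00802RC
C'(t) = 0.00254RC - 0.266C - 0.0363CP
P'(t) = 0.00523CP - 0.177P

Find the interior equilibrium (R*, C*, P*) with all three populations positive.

R* ≈ 491, C* ≈ 33.8, P* ≈ 27.1

From dP/dt = 0: 0.00523C* = 0.177, so C* = 33.8.
From dR/dt = 0: 0.92(1 - R*/697) = 0.00802·33.8, giving R* = 697·(1 - 0.295) = 491.
From dC/dt = 0: 0.00254·491 - 0.266 = 0.0363P*, so P* = 0.982/0.0363 = 27.1.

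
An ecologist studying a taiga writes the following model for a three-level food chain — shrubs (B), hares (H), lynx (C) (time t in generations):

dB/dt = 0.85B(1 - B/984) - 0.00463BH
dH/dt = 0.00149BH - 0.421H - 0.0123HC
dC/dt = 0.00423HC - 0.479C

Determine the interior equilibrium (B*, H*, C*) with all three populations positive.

From dC/dt = 0: 0.00423H* = 0.479, so H* = 113.
From dB/dt = 0: 0.85(1 - B*/984) = 0.00463·113, giving B* = 984·(1 - 0.617) = 377.
From dH/dt = 0: 0.00149·377 - 0.421 = 0.0123C*, so C* = 0.141/0.0123 = 11.4.

B* ≈ 377, H* ≈ 113, C* ≈ 11.4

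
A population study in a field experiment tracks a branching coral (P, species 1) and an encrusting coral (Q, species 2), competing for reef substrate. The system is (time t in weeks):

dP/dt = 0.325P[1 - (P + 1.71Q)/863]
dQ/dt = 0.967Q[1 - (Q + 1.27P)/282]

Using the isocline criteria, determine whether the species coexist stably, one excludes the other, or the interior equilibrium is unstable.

species 1 excludes species 2

Compare the nullcline intercepts: K1/α12 = 863/1.71 = 505 > K2 = 282; K2/α21 = 282/1.27 = 222 < K1 = 863.
Since the inequalities point opposite ways, species 1 can invade but species 2 cannot.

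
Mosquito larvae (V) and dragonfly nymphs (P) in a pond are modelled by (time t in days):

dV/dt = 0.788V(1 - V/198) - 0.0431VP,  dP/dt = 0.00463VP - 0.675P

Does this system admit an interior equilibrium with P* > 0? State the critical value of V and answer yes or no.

Threshold V = 146; K > 146, so yes, the predator persists.

The predator equation gives dP/dt > 0 only when V > 0.675/0.00463 = 146.
Without the predator, V → K = 198. Since 198 > 146, the predator can invade and persist.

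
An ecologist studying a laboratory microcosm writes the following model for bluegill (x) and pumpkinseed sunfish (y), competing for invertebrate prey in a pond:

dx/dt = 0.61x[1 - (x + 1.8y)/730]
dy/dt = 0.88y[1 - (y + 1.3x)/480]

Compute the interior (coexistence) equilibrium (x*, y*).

Setting both brackets to zero gives the nullclines x + 1.8y = 730 and 1.3x + y = 480.
Substituting y = 480 - 1.3x into the first: x(1 - 1.8·1.3) = 730 - 1.8·480.
So x* = -134/-1.34 = 100, and then y* = 480 - 1.3·100 = 350.

x* ≈ 100, y* ≈ 350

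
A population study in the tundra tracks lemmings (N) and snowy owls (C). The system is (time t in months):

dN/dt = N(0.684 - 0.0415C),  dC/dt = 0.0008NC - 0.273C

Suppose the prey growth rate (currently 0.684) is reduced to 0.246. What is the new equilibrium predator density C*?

At the interior fixed point, setting dN/dt = 0 with N > 0 fixes C* = (prey growth rate)/(NC coefficient) — independent of the other coefficients.
With the change, C* = 0.246/0.0415 = 5.93; it falls from 16.5.

C* ≈ 5.93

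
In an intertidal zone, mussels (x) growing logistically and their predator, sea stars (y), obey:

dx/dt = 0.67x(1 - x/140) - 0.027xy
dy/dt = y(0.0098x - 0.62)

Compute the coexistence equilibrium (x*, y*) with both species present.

x* ≈ 63.3, y* ≈ 13.6

From dy/dt = 0 with y > 0: 0.0098x* = 0.62, so x* = 63.3.
Substitute into dx/dt = 0: 0.67(1 - 63.3/140) = 0.027y*.
The bracket is 0.548, giving y* = 0.367/0.027 = 13.6.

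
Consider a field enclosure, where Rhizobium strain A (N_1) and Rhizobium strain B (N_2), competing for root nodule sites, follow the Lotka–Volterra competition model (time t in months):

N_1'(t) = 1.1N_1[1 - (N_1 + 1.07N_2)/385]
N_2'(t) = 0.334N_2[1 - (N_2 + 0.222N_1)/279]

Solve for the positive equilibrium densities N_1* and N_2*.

Setting both brackets to zero gives the nullclines N_1 + 1.07N_2 = 385 and 0.222N_1 + N_2 = 279.
Substituting N_2 = 279 - 0.222N_1 into the first: N_1(1 - 1.07·0.222) = 385 - 1.07·279.
So N_1* = 86.5/0.762 = 113, and then N_2* = 279 - 0.222·113 = 254.

N_1* ≈ 113, N_2* ≈ 254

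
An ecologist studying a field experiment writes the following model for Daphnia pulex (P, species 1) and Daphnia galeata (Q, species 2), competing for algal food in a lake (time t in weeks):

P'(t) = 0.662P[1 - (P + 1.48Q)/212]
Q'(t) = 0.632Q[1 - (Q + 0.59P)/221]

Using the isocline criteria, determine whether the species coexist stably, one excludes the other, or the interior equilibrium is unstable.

Compare the nullcline intercepts: K1/α12 = 212/1.48 = 143 < K2 = 221; K2/α21 = 221/0.59 = 375 > K1 = 212.
Since the inequalities point opposite ways, species 2 can invade but species 1 cannot.

species 2 excludes species 1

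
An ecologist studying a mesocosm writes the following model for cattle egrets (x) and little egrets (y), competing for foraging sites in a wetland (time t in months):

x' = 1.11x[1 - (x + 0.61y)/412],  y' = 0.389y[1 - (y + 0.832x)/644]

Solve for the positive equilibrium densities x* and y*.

x* ≈ 38.9, y* ≈ 612

Setting both brackets to zero gives the nullclines x + 0.61y = 412 and 0.832x + y = 644.
Substituting y = 644 - 0.832x into the first: x(1 - 0.61·0.832) = 412 - 0.61·644.
So x* = 19.2/0.492 = 38.9, and then y* = 644 - 0.832·38.9 = 612.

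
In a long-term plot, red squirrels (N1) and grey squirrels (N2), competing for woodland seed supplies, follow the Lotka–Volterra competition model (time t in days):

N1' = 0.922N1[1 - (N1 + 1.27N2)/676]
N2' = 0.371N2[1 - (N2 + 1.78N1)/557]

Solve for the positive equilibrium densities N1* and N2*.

N1* ≈ 24.9, N2* ≈ 513

Setting both brackets to zero gives the nullclines N1 + 1.27N2 = 676 and 1.78N1 + N2 = 557.
Substituting N2 = 557 - 1.78N1 into the first: N1(1 - 1.27·1.78) = 676 - 1.27·557.
So N1* = -31.4/-1.26 = 24.9, and then N2* = 557 - 1.78·24.9 = 513.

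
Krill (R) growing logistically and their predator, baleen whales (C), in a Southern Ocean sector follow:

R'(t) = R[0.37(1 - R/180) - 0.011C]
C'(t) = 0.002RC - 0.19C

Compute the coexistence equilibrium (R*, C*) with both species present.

R* ≈ 95, C* ≈ 15.9

From dC/dt = 0 with C > 0: 0.002R* = 0.19, so R* = 95.
Substitute into dR/dt = 0: 0.37(1 - 95/180) = 0.011C*.
The bracket is 0.472, giving C* = 0.175/0.011 = 15.9.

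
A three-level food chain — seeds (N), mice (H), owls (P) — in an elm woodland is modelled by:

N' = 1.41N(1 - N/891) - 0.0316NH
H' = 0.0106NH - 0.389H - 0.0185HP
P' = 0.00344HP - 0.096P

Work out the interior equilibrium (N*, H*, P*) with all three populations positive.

N* ≈ 334, H* ≈ 27.9, P* ≈ 170

From dP/dt = 0: 0.00344H* = 0.096, so H* = 27.9.
From dN/dt = 0: 1.41(1 - N*/891) = 0.0316·27.9, giving N* = 891·(1 - 0.625) = 334.
From dH/dt = 0: 0.0106·334 - 0.389 = 0.0185P*, so P* = 3.15/0.0185 = 170.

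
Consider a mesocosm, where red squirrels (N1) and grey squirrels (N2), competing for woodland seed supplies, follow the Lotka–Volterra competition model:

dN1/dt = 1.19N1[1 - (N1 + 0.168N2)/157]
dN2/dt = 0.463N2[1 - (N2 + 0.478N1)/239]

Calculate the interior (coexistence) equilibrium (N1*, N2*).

Setting both brackets to zero gives the nullclines N1 + 0.168N2 = 157 and 0.478N1 + N2 = 239.
Substituting N2 = 239 - 0.478N1 into the first: N1(1 - 0.168·0.478) = 157 - 0.168·239.
So N1* = 117/0.92 = 127, and then N2* = 239 - 0.478·127 = 178.

N1* ≈ 127, N2* ≈ 178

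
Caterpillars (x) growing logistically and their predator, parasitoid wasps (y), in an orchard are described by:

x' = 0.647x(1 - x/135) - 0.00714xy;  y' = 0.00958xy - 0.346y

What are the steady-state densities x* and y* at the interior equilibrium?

From dy/dt = 0 with y > 0: 0.00958x* = 0.346, so x* = 36.1.
Substitute into dx/dt = 0: 0.647(1 - 36.1/135) = 0.00714y*.
The bracket is 0.732, giving y* = 0.474/0.00714 = 66.4.

x* ≈ 36.1, y* ≈ 66.4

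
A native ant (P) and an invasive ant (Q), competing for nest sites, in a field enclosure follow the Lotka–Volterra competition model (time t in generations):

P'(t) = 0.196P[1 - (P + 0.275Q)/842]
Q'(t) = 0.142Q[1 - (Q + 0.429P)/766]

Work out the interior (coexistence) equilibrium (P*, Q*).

Setting both brackets to zero gives the nullclines P + 0.275Q = 842 and 0.429P + Q = 766.
Substituting Q = 766 - 0.429P into the first: P(1 - 0.275·0.429) = 842 - 0.275·766.
So P* = 631/0.882 = 716, and then Q* = 766 - 0.429·716 = 459.

P* ≈ 716, Q* ≈ 459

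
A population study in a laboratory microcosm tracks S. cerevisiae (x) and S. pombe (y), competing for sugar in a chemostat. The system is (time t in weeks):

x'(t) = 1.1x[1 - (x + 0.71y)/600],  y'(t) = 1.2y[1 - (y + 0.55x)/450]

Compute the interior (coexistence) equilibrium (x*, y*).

Setting both brackets to zero gives the nullclines x + 0.71y = 600 and 0.55x + y = 450.
Substituting y = 450 - 0.55x into the first: x(1 - 0.71·0.55) = 600 - 0.71·450.
So x* = 280/0.609 = 460, and then y* = 450 - 0.55·460 = 197.

x* ≈ 460, y* ≈ 197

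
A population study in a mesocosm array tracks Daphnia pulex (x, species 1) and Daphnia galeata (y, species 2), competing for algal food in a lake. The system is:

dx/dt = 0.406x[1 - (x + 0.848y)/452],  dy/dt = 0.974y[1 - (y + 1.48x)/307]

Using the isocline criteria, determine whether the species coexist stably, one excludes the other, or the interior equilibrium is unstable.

Compare the nullcline intercepts: K1/α12 = 452/0.848 = 533 > K2 = 307; K2/α21 = 307/1.48 = 207 < K1 = 452.
Since the inequalities point opposite ways, species 1 can invade but species 2 cannot.

species 1 excludes species 2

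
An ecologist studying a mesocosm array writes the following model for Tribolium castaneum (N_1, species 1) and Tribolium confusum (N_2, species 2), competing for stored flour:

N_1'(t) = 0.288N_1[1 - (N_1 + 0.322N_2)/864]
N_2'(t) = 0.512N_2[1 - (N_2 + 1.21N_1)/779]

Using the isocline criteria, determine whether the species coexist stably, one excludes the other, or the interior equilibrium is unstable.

Compare the nullcline intercepts: K1/α12 = 864/0.322 = 2680 > K2 = 779; K2/α21 = 779/1.21 = 644 < K1 = 864.
Since the inequalities point opposite ways, species 1 can invade but species 2 cannot.

species 1 excludes species 2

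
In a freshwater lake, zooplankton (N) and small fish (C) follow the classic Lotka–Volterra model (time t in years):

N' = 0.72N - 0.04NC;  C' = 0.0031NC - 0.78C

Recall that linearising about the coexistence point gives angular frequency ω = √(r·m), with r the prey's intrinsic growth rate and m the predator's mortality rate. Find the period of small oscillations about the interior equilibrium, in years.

T ≈ 8.38 years

Here r = 0.72 and m = 0.78, so r·m = 0.562.
ω = √0.562 = 0.749 per year, hence T = 2π/ω ≈ 8.38 years.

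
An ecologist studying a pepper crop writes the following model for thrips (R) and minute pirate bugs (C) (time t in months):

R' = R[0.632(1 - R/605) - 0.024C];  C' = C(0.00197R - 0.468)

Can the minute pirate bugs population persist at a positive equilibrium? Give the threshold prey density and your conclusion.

Threshold R = 238; K > 238, so yes, the predator persists.

The predator equation gives dC/dt > 0 only when R > 0.468/0.00197 = 238.
Without the predator, R → K = 605. Since 605 > 238, the predator can invade and persist.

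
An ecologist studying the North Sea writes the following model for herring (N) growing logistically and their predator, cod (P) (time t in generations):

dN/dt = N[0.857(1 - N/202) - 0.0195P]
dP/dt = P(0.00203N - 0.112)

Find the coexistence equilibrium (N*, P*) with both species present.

From dP/dt = 0 with P > 0: 0.00203N* = 0.112, so N* = 55.2.
Substitute into dN/dt = 0: 0.857(1 - 55.2/202) = 0.0195P*.
The bracket is 0.727, giving P* = 0.623/0.0195 = 31.9.

N* ≈ 55.2, P* ≈ 31.9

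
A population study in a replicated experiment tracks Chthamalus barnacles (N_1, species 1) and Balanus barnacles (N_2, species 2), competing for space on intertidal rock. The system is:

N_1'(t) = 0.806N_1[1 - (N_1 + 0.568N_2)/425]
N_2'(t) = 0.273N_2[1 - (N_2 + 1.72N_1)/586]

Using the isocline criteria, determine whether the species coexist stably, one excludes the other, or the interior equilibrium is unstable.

Compare the nullcline intercepts: K1/α12 = 425/0.568 = 748 > K2 = 586; K2/α21 = 586/1.72 = 341 < K1 = 425.
Since the inequalities point opposite ways, species 1 can invade but species 2 cannot.

species 1 excludes species 2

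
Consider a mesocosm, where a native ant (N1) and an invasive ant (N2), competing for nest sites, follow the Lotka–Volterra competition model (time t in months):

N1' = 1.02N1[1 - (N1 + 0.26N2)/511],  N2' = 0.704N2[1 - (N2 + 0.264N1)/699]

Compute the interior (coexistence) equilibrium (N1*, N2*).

Setting both brackets to zero gives the nullclines N1 + 0.26N2 = 511 and 0.264N1 + N2 = 699.
Substituting N2 = 699 - 0.264N1 into the first: N1(1 - 0.26·0.264) = 511 - 0.26·699.
So N1* = 329/0.931 = 354, and then N2* = 699 - 0.264·354 = 606.

N1* ≈ 354, N2* ≈ 606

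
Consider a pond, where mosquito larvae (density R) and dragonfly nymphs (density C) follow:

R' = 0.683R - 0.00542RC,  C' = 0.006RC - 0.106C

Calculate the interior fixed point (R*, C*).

Set dC/dt = 0 with C > 0: 0.006R - 0.106 = 0, so R* = 0.106/0.006 = 17.7.
Set dR/dt = 0 with R > 0: 0.683 - 0.00542C = 0, so C* = 0.683/0.00542 = 126.

R* ≈ 17.7, C* ≈ 126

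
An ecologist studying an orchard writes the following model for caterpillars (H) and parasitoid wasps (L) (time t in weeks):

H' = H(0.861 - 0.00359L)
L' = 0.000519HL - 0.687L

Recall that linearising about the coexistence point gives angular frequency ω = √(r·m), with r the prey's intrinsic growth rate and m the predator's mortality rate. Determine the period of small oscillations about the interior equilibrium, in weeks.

Here r = 0.861 and m = 0.687, so r·m = 0.592.
ω = √0.592 = 0.769 per week, hence T = 2π/ω ≈ 8.17 weeks.

T ≈ 8.17 weeks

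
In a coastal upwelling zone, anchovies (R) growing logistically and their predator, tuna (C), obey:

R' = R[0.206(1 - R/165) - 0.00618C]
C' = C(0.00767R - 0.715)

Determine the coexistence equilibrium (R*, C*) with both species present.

R* ≈ 93.2, C* ≈ 14.5

From dC/dt = 0 with C > 0: 0.00767R* = 0.715, so R* = 93.2.
Substitute into dR/dt = 0: 0.206(1 - 93.2/165) = 0.00618C*.
The bracket is 0.435, giving C* = 0.0896/0.00618 = 14.5.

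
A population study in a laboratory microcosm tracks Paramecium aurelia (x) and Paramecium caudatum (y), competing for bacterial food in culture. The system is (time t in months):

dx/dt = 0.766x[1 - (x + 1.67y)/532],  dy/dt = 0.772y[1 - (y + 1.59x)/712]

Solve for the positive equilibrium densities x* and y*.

Setting both brackets to zero gives the nullclines x + 1.67y = 532 and 1.59x + y = 712.
Substituting y = 712 - 1.59x into the first: x(1 - 1.67·1.59) = 532 - 1.67·712.
So x* = -657/-1.66 = 397, and then y* = 712 - 1.59·397 = 80.9.

x* ≈ 397, y* ≈ 80.9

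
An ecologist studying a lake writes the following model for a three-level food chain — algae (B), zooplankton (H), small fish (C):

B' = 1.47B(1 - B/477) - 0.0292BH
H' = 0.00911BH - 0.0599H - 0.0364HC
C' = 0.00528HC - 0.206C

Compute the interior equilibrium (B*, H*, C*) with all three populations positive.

B* ≈ 107, H* ≈ 39, C* ≈ 25.2

From dC/dt = 0: 0.00528H* = 0.206, so H* = 39.
From dB/dt = 0: 1.47(1 - B*/477) = 0.0292·39, giving B* = 477·(1 - 0.775) = 107.
From dH/dt = 0: 0.00911·107 - 0.0599 = 0.0364C*, so C* = 0.918/0.0364 = 25.2.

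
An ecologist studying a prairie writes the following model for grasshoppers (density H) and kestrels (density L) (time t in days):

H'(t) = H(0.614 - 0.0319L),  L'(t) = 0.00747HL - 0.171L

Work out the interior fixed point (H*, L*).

H* ≈ 22.9, L* ≈ 19.2

Set dL/dt = 0 with L > 0: 0.00747H - 0.171 = 0, so H* = 0.171/0.00747 = 22.9.
Set dH/dt = 0 with H > 0: 0.614 - 0.0319L = 0, so L* = 0.614/0.0319 = 19.2.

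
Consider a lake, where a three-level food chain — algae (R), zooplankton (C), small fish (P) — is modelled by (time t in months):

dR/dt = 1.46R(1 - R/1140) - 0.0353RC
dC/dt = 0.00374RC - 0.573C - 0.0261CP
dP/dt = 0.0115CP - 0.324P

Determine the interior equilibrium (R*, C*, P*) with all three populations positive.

From dP/dt = 0: 0.0115C* = 0.324, so C* = 28.2.
From dR/dt = 0: 1.46(1 - R*/1140) = 0.0353·28.2, giving R* = 1140·(1 - 0.681) = 363.
From dC/dt = 0: 0.00374·363 - 0.573 = 0.0261P*, so P* = 0.786/0.0261 = 30.1.

R* ≈ 363, C* ≈ 28.2, P* ≈ 30.1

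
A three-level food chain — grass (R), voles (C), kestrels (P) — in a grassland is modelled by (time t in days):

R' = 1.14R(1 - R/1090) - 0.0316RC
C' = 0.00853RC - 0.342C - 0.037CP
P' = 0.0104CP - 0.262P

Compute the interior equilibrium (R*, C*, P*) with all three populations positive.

R* ≈ 329, C* ≈ 25.2, P* ≈ 66.6

From dP/dt = 0: 0.0104C* = 0.262, so C* = 25.2.
From dR/dt = 0: 1.14(1 - R*/1090) = 0.0316·25.2, giving R* = 1090·(1 - 0.698) = 329.
From dC/dt = 0: 0.00853·329 - 0.342 = 0.037P*, so P* = 2.46/0.037 = 66.6.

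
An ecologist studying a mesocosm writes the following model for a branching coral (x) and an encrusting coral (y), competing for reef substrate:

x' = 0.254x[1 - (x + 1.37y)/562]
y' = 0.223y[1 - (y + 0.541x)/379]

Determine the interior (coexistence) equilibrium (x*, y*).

x* ≈ 165, y* ≈ 290

Setting both brackets to zero gives the nullclines x + 1.37y = 562 and 0.541x + y = 379.
Substituting y = 379 - 0.541x into the first: x(1 - 1.37·0.541) = 562 - 1.37·379.
So x* = 42.8/0.259 = 165, and then y* = 379 - 0.541·165 = 290.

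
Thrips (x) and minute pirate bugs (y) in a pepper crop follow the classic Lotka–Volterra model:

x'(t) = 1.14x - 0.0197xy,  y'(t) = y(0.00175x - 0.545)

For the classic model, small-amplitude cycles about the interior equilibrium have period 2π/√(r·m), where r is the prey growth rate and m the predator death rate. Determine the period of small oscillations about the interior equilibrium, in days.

T ≈ 7.97 days

Here r = 1.14 and m = 0.545, so r·m = 0.621.
ω = √0.621 = 0.788 per day, hence T = 2π/ω ≈ 7.97 days.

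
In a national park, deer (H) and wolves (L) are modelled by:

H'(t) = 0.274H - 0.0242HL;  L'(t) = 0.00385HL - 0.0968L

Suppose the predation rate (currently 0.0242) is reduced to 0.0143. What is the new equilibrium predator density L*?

L* ≈ 19.2

At the interior fixed point, setting dH/dt = 0 with H > 0 fixes L* = (prey growth rate)/(HL coefficient) — independent of the other coefficients.
With the change, L* = 0.274/0.0143 = 19.2; it rises from 11.3.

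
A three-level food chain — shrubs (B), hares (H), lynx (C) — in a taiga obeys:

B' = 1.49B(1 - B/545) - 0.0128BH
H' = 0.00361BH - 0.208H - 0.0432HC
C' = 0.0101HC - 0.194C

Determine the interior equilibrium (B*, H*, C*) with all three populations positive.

B* ≈ 455, H* ≈ 19.2, C* ≈ 33.2

From dC/dt = 0: 0.0101H* = 0.194, so H* = 19.2.
From dB/dt = 0: 1.49(1 - B*/545) = 0.0128·19.2, giving B* = 545·(1 - 0.165) = 455.
From dH/dt = 0: 0.00361·455 - 0.208 = 0.0432C*, so C* = 1.43/0.0432 = 33.2.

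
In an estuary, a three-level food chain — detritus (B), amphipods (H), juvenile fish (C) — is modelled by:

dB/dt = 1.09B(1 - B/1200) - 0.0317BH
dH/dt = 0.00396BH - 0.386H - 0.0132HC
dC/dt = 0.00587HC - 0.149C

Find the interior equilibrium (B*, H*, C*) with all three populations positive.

B* ≈ 314, H* ≈ 25.4, C* ≈ 65

From dC/dt = 0: 0.00587H* = 0.149, so H* = 25.4.
From dB/dt = 0: 1.09(1 - B*/1200) = 0.0317·25.4, giving B* = 1200·(1 - 0.738) = 314.
From dH/dt = 0: 0.00396·314 - 0.386 = 0.0132C*, so C* = 0.858/0.0132 = 65.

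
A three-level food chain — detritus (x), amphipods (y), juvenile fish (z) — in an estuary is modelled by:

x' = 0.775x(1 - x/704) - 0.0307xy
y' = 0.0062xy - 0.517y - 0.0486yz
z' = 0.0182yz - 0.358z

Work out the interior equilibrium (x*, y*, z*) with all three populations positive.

From dz/dt = 0: 0.0182y* = 0.358, so y* = 19.7.
From dx/dt = 0: 0.775(1 - x*/704) = 0.0307·19.7, giving x* = 704·(1 - 0.779) = 155.
From dy/dt = 0: 0.0062·155 - 0.517 = 0.0486z*, so z* = 0.447/0.0486 = 9.19.

x* ≈ 155, y* ≈ 19.7, z* ≈ 9.19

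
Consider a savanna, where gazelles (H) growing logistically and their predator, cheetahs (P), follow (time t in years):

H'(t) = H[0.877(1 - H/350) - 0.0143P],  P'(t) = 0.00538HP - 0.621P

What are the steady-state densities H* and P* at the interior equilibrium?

H* ≈ 115, P* ≈ 41.1

From dP/dt = 0 with P > 0: 0.00538H* = 0.621, so H* = 115.
Substitute into dH/dt = 0: 0.877(1 - 115/350) = 0.0143P*.
The bracket is 0.67, giving P* = 0.588/0.0143 = 41.1.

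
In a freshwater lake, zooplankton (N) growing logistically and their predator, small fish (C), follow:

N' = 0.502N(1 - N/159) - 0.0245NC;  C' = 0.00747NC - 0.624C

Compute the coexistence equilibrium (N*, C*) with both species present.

N* ≈ 83.5, C* ≈ 9.73

From dC/dt = 0 with C > 0: 0.00747N* = 0.624, so N* = 83.5.
Substitute into dN/dt = 0: 0.502(1 - 83.5/159) = 0.0245C*.
The bracket is 0.475, giving C* = 0.238/0.0245 = 9.73.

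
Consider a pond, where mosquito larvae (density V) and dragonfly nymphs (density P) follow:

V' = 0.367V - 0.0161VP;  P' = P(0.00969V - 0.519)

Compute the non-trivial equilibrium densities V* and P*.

Set dP/dt = 0 with P > 0: 0.00969V - 0.519 = 0, so V* = 0.519/0.00969 = 53.6.
Set dV/dt = 0 with V > 0: 0.367 - 0.0161P = 0, so P* = 0.367/0.0161 = 22.8.

V* ≈ 53.6, P* ≈ 22.8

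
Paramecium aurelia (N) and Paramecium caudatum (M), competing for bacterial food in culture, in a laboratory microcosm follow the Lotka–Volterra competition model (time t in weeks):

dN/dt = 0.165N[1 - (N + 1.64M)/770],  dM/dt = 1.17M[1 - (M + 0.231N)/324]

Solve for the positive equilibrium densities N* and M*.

N* ≈ 384, M* ≈ 235

Setting both brackets to zero gives the nullclines N + 1.64M = 770 and 0.231N + M = 324.
Substituting M = 324 - 0.231N into the first: N(1 - 1.64·0.231) = 770 - 1.64·324.
So N* = 239/0.621 = 384, and then M* = 324 - 0.231·384 = 235.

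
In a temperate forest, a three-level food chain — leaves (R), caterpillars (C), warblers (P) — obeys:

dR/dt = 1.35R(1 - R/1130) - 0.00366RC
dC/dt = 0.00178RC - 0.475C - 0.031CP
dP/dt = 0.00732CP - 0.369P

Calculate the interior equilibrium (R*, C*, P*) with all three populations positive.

R* ≈ 976, C* ≈ 50.4, P* ≈ 40.7

From dP/dt = 0: 0.00732C* = 0.369, so C* = 50.4.
From dR/dt = 0: 1.35(1 - R*/1130) = 0.00366·50.4, giving R* = 1130·(1 - 0.137) = 976.
From dC/dt = 0: 0.00178·976 - 0.475 = 0.031P*, so P* = 1.26/0.031 = 40.7.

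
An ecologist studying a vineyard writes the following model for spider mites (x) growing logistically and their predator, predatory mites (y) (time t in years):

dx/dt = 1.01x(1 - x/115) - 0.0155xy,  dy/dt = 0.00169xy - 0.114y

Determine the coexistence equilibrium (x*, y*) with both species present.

x* ≈ 67.5, y* ≈ 26.9

From dy/dt = 0 with y > 0: 0.00169x* = 0.114, so x* = 67.5.
Substitute into dx/dt = 0: 1.01(1 - 67.5/115) = 0.0155y*.
The bracket is 0.413, giving y* = 0.418/0.0155 = 26.9.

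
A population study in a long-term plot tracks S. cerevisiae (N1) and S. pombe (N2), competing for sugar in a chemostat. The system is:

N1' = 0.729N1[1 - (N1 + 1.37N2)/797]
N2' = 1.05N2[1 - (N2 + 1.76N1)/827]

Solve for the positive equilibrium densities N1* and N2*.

N1* ≈ 238, N2* ≈ 408

Setting both brackets to zero gives the nullclines N1 + 1.37N2 = 797 and 1.76N1 + N2 = 827.
Substituting N2 = 827 - 1.76N1 into the first: N1(1 - 1.37·1.76) = 797 - 1.37·827.
So N1* = -336/-1.41 = 238, and then N2* = 827 - 1.76·238 = 408.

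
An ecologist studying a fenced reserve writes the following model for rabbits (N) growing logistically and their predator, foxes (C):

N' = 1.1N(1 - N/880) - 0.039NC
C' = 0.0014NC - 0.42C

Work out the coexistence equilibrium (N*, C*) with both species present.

From dC/dt = 0 with C > 0: 0.0014N* = 0.42, so N* = 300.
Substitute into dN/dt = 0: 1.1(1 - 300/880) = 0.039C*.
The bracket is 0.659, giving C* = 0.725/0.039 = 18.6.

N* ≈ 300, C* ≈ 18.6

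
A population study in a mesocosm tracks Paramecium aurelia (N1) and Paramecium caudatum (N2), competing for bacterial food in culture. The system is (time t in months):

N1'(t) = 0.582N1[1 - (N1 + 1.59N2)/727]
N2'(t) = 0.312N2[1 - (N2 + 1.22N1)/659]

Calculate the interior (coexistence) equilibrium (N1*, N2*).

N1* ≈ 341, N2* ≈ 243

Setting both brackets to zero gives the nullclines N1 + 1.59N2 = 727 and 1.22N1 + N2 = 659.
Substituting N2 = 659 - 1.22N1 into the first: N1(1 - 1.59·1.22) = 727 - 1.59·659.
So N1* = -321/-0.94 = 341, and then N2* = 659 - 1.22·341 = 243.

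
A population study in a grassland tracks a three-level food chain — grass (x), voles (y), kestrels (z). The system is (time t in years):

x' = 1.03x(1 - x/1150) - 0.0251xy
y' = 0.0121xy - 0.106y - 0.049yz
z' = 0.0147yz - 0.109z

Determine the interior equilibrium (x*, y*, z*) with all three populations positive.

From dz/dt = 0: 0.0147y* = 0.109, so y* = 7.41.
From dx/dt = 0: 1.03(1 - x*/1150) = 0.0251·7.41, giving x* = 1150·(1 - 0.181) = 942.
From dy/dt = 0: 0.0121·942 - 0.106 = 0.049z*, so z* = 11.3/0.049 = 231.

x* ≈ 942, y* ≈ 7.41, z* ≈ 231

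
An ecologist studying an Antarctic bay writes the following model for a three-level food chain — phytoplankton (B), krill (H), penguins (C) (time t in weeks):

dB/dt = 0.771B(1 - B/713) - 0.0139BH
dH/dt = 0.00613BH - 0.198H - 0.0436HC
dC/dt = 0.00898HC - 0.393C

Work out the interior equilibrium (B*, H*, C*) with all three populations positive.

B* ≈ 150, H* ≈ 43.8, C* ≈ 16.6

From dC/dt = 0: 0.00898H* = 0.393, so H* = 43.8.
From dB/dt = 0: 0.771(1 - B*/713) = 0.0139·43.8, giving B* = 713·(1 - 0.789) = 150.
From dH/dt = 0: 0.00613·150 - 0.198 = 0.0436C*, so C* = 0.724/0.0436 = 16.6.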